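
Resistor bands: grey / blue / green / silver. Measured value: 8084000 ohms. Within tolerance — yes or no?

yes

Grey → 8 (first significant figure)
Blue → 6 (second significant figure)
Green → ×10^5 multiplier
Silver → ±10% tolerance
86 × 100000 = 8600000 Ω
Allowed range: 7740000 Ω to 9460000 Ω.
8084000 ohms lies inside that range.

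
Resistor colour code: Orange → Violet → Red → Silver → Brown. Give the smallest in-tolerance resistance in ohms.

Orange → 3 (first significant figure)
Violet → 7 (second significant figure)
Red → 2 (third significant figure)
Silver → ×0.01 multiplier
Brown → ±1% tolerance
372 × 0.01 = 3.72 Ω
Smallest = 3.72 × (1 − 1/100) = 3.6828 Ω.

3.6828 Ω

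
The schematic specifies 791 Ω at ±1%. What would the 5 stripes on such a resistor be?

violet, white, brown, black, brown

791 Ω = 791 × 10^0.
7 → violet
9 → white
1 → brown
Multiplier 10^0 → black.
±1% tolerance → brown.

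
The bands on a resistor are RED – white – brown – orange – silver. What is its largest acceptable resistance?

320100 Ω

Red → 2 (first significant figure)
White → 9 (second significant figure)
Brown → 1 (third significant figure)
Orange → ×10^3 multiplier
Silver → ±10% tolerance
291 × 1000 = 291000 Ω
Largest = 291000 × (1 + 10/100) = 320100 Ω.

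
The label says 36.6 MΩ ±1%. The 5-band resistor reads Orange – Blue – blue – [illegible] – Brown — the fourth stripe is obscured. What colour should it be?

green

36600000 Ω = 366 × 10^5.
The fourth band is the multiplier, 10^5, which is green.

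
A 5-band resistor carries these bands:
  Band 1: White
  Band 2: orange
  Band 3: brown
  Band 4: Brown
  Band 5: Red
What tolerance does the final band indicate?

The last band, red, is the tolerance band.
Red corresponds to ±2%.

±2%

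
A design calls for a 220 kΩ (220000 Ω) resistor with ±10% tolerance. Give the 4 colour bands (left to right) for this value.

red, red, yellow, silver

220000 Ω = 22 × 10^4.
2 → red
2 → red
Multiplier 10^4 → yellow.
±10% tolerance → silver.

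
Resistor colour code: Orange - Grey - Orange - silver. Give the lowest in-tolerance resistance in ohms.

Orange → 3 (first significant figure)
Grey → 8 (second significant figure)
Orange → ×10^3 multiplier
Silver → ±10% tolerance
38 × 1000 = 38000 Ω
Lowest = 38000 × (1 − 10/100) = 34200 Ω.

34200 Ω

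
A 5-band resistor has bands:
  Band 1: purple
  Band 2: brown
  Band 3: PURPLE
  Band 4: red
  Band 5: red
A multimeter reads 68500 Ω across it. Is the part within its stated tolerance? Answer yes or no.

no

Violet → 7 (first significant figure)
Brown → 1 (second significant figure)
Violet → 7 (third significant figure)
Red → ×10^2 multiplier
Red → ±2% tolerance
717 × 100 = 71700 Ω
Allowed range: 70266 Ω to 73134 Ω.
68500 Ω lies outside that range.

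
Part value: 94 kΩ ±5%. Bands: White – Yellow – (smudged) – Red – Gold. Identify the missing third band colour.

94000 Ω = 940 × 10^2.
The third band gives digit 0 of the significand, and 0 is black.

black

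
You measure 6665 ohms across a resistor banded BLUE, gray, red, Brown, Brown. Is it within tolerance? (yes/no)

Blue → 6 (first significant figure)
Grey → 8 (second significant figure)
Red → 2 (third significant figure)
Brown → ×10 multiplier
Brown → ±1% tolerance
682 × 10 = 6820 Ω
Allowed range: 6751.8 Ω to 6888.2 Ω.
6665 ohms lies outside that range.

no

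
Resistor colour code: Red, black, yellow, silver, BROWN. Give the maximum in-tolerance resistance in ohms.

Red → 2 (first significant figure)
Black → 0 (second significant figure)
Yellow → 4 (third significant figure)
Silver → ×0.01 multiplier
Brown → ±1% tolerance
204 × 0.01 = 2.04 Ω
Maximum = 2.04 × (1 + 1/100) = 2.0604 Ω.

2.0604 Ω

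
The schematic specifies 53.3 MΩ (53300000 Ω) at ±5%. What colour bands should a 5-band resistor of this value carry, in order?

green, orange, orange, green, gold

53300000 Ω = 533 × 10^5.
5 → green
3 → orange
3 → orange
Multiplier 10^5 → green.
±5% tolerance → gold.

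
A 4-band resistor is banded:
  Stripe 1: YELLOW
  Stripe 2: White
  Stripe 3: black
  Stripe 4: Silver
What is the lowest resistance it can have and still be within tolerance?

Yellow → 4 (first significant figure)
White → 9 (second significant figure)
Black → ×1 multiplier
Silver → ±10% tolerance
49 × 1 = 49 Ω
Lowest = 49 × (1 − 10/100) = 44.1 Ω.

44.1 Ω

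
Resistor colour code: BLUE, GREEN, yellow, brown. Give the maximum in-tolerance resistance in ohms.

656500 Ω

Blue → 6 (first significant figure)
Green → 5 (second significant figure)
Yellow → ×10^4 multiplier
Brown → ±1% tolerance
65 × 10000 = 650000 Ω
Maximum = 650000 × (1 + 1/100) = 656500 Ω.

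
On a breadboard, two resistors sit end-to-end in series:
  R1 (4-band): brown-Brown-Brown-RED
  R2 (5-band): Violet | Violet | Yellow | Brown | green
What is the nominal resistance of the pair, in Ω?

R1: brown, brown → 11; brown ×10 → 110 Ω.
R2: violet, violet, yellow → 774; brown ×10 → 7740 Ω.
Series: 110 + 7740 = 7850 Ω.

7850 Ω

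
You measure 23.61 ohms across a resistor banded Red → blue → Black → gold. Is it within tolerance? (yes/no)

no

Red → 2 (first significant figure)
Blue → 6 (second significant figure)
Black → ×1 multiplier
Gold → ±5% tolerance
26 × 1 = 26 Ω
Allowed range: 24.7 Ω to 27.3 Ω.
23.61 ohms lies outside that range.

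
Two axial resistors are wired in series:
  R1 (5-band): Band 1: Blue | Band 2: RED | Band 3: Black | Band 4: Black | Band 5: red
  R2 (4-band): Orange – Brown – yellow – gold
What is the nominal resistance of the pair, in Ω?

R1: blue, red, black → 620; black ×1 → 620 Ω.
R2: orange, brown → 31; yellow ×10^4 → 310000 Ω.
Series: 620 + 310000 = 310620 Ω.

310620 Ω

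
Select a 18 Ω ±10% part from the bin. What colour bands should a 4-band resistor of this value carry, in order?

brown, grey, black, silver

18 Ω = 18 × 10^0.
1 → brown
8 → grey
Multiplier 10^0 → black.
±10% tolerance → silver.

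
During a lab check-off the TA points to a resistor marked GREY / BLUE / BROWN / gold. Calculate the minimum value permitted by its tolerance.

Grey → 8 (first significant figure)
Blue → 6 (second significant figure)
Brown → ×10 multiplier
Gold → ±5% tolerance
86 × 10 = 860 Ω
Minimum = 860 × (1 − 5/100) = 817 Ω.

817 Ω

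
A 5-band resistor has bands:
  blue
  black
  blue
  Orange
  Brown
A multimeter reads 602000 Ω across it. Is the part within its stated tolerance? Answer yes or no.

yes

Blue → 6 (first significant figure)
Black → 0 (second significant figure)
Blue → 6 (third significant figure)
Orange → ×10^3 multiplier
Brown → ±1% tolerance
606 × 1000 = 606000 Ω
Allowed range: 599940 Ω to 612060 Ω.
602000 Ω lies inside that range.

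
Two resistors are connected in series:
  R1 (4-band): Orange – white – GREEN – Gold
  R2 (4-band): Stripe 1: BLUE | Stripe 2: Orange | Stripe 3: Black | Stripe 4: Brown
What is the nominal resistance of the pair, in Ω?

R1: orange, white → 39; green ×10^5 → 3900000 Ω.
R2: blue, orange → 63; black ×1 → 63 Ω.
Series: 3900000 + 63 = 3900063 Ω.

3900063 Ω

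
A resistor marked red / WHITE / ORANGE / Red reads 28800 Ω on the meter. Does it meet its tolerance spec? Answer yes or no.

yes

Red → 2 (first significant figure)
White → 9 (second significant figure)
Orange → ×10^3 multiplier
Red → ±2% tolerance
29 × 1000 = 29000 Ω
Allowed range: 28420 Ω to 29580 Ω.
28800 Ω lies inside that range.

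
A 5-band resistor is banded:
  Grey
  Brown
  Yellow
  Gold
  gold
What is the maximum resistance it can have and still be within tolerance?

Grey → 8 (first significant figure)
Brown → 1 (second significant figure)
Yellow → 4 (third significant figure)
Gold → ×0.1 multiplier
Gold → ±5% tolerance
814 × 0.1 = 81.4 Ω
Maximum = 81.4 × (1 + 5/100) = 85.47 Ω.

85.47 Ω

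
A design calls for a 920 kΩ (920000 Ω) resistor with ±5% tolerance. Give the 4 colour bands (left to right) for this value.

920000 Ω = 92 × 10^4.
9 → white
2 → red
Multiplier 10^4 → yellow.
±5% tolerance → gold.

white, red, yellow, gold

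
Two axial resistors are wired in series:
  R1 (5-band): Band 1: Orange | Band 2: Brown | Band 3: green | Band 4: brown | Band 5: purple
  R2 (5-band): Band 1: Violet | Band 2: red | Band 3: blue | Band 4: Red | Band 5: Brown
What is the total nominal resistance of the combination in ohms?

R1: orange, brown, green → 315; brown ×10 → 3150 Ω.
R2: violet, red, blue → 726; red ×10^2 → 72600 Ω.
Series: 3150 + 72600 = 75750 Ω.

75750 Ω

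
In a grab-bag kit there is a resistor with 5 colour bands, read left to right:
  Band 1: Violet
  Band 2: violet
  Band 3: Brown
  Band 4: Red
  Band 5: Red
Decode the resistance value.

77100 Ω

Violet → 7 (first significant figure)
Violet → 7 (second significant figure)
Brown → 1 (third significant figure)
Red → ×10^2 multiplier
771 × 100 = 77100 Ω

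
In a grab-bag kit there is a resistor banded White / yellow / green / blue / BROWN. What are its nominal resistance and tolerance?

White → 9 (first significant figure)
Yellow → 4 (second significant figure)
Green → 5 (third significant figure)
Blue → ×10^6 multiplier
Brown → ±1% tolerance
945 × 1000000 = 945000000 Ω

945000000 Ω ±1%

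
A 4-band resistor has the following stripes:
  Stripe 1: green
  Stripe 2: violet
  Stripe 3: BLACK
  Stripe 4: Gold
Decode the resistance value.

Green → 5 (first significant figure)
Violet → 7 (second significant figure)
Black → ×1 multiplier
57 × 1 = 57 Ω

57 Ω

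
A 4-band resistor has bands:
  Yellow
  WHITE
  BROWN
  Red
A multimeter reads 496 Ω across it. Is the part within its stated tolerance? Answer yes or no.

yes

Yellow → 4 (first significant figure)
White → 9 (second significant figure)
Brown → ×10 multiplier
Red → ±2% tolerance
49 × 10 = 490 Ω
Allowed range: 480.2 Ω to 499.8 Ω.
496 Ω lies inside that range.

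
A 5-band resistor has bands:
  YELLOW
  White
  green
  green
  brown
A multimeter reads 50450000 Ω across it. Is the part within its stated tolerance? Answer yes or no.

no

Yellow → 4 (first significant figure)
White → 9 (second significant figure)
Green → 5 (third significant figure)
Green → ×10^5 multiplier
Brown → ±1% tolerance
495 × 100000 = 49500000 Ω
Allowed range: 49005000 Ω to 49995000 Ω.
50450000 Ω lies outside that range.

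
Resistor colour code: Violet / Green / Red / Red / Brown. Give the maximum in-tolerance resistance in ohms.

Violet → 7 (first significant figure)
Green → 5 (second significant figure)
Red → 2 (third significant figure)
Red → ×10^2 multiplier
Brown → ±1% tolerance
752 × 100 = 75200 Ω
Maximum = 75200 × (1 + 1/100) = 75952 Ω.

75952 Ω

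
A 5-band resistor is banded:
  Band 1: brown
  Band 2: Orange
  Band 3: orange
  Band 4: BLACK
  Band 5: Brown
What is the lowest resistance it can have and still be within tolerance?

Brown → 1 (first significant figure)
Orange → 3 (second significant figure)
Orange → 3 (third significant figure)
Black → ×1 multiplier
Brown → ±1% tolerance
133 × 1 = 133 Ω
Lowest = 133 × (1 − 1/100) = 131.67 Ω.

131.67 Ω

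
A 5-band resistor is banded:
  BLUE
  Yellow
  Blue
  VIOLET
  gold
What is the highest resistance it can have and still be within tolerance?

6783000000 Ω

Blue → 6 (first significant figure)
Yellow → 4 (second significant figure)
Blue → 6 (third significant figure)
Violet → ×10^7 multiplier
Gold → ±5% tolerance
646 × 10000000 = 6460000000 Ω
Highest = 6460000000 × (1 + 5/100) = 6783000000 Ω.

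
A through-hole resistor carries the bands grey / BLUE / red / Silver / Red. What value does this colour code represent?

Grey → 8 (first significant figure)
Blue → 6 (second significant figure)
Red → 2 (third significant figure)
Silver → ×0.01 multiplier
862 × 0.01 = 8.62 Ω

8.62 Ω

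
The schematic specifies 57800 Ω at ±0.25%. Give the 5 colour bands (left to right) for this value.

green, violet, grey, red, blue

57800 Ω = 578 × 10^2.
5 → green
7 → violet
8 → grey
Multiplier 10^2 → red.
±0.25% tolerance → blue.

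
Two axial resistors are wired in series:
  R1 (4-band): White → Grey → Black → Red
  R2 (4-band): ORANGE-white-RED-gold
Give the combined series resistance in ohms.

R1: white, grey → 98; black ×1 → 98 Ω.
R2: orange, white → 39; red ×10^2 → 3900 Ω.
Series: 98 + 3900 = 3998 Ω.

3998 Ω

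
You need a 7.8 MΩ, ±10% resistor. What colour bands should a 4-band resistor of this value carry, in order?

violet, grey, green, silver

7800000 Ω = 78 × 10^5.
7 → violet
8 → grey
Multiplier 10^5 → green.
±10% tolerance → silver.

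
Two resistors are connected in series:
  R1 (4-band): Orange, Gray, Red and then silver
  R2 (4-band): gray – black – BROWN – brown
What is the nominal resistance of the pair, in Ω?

4600 Ω

R1: orange, grey → 38; red ×10^2 → 3800 Ω.
R2: grey, black → 80; brown ×10 → 800 Ω.
Series: 3800 + 800 = 4600 Ω.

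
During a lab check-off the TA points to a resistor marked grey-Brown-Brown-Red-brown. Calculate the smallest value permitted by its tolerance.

Grey → 8 (first significant figure)
Brown → 1 (second significant figure)
Brown → 1 (third significant figure)
Red → ×10^2 multiplier
Brown → ±1% tolerance
811 × 100 = 81100 Ω
Smallest = 81100 × (1 − 1/100) = 80289 Ω.

80289 Ω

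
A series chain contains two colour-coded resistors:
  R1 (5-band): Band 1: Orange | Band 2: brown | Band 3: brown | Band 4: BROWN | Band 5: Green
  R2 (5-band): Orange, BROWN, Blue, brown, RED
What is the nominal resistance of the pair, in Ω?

6270 Ω

R1: orange, brown, brown → 311; brown ×10 → 3110 Ω.
R2: orange, brown, blue → 316; brown ×10 → 3160 Ω.
Series: 3110 + 3160 = 6270 Ω.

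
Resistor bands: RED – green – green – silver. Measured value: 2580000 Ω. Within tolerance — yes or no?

yes

Red → 2 (first significant figure)
Green → 5 (second significant figure)
Green → ×10^5 multiplier
Silver → ±10% tolerance
25 × 100000 = 2500000 Ω
Allowed range: 2250000 Ω to 2750000 Ω.
2580000 Ω lies inside that range.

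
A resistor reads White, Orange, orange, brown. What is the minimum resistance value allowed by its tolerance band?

92070 Ω

White → 9 (first significant figure)
Orange → 3 (second significant figure)
Orange → ×10^3 multiplier
Brown → ±1% tolerance
93 × 1000 = 93000 Ω
Minimum = 93000 × (1 − 1/100) = 92070 Ω.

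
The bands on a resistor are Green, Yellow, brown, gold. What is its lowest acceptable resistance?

Green → 5 (first significant figure)
Yellow → 4 (second significant figure)
Brown → ×10 multiplier
Gold → ±5% tolerance
54 × 10 = 540 Ω
Lowest = 540 × (1 − 5/100) = 513 Ω.

513 Ω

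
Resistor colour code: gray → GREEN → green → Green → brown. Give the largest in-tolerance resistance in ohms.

Grey → 8 (first significant figure)
Green → 5 (second significant figure)
Green → 5 (third significant figure)
Green → ×10^5 multiplier
Brown → ±1% tolerance
855 × 100000 = 85500000 Ω
Largest = 85500000 × (1 + 1/100) = 86355000 Ω.

86355000 Ω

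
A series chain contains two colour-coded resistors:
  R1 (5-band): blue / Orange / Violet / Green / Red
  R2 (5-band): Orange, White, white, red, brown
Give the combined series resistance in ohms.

63739900 Ω

R1: blue, orange, violet → 637; green ×10^5 → 63700000 Ω.
R2: orange, white, white → 399; red ×10^2 → 39900 Ω.
Series: 63700000 + 39900 = 63739900 Ω.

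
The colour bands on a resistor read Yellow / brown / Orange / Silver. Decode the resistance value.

41000 Ω

Yellow → 4 (first significant figure)
Brown → 1 (second significant figure)
Orange → ×10^3 multiplier
41 × 1000 = 41000 Ω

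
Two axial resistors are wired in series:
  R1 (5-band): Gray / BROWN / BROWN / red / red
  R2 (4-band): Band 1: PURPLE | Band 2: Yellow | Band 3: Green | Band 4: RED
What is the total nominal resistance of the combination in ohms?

R1: grey, brown, brown → 811; red ×10^2 → 81100 Ω.
R2: violet, yellow → 74; green ×10^5 → 7400000 Ω.
Series: 81100 + 7400000 = 7481100 Ω.

7481100 Ω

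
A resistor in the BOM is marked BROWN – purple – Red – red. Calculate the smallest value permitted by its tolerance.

Brown → 1 (first significant figure)
Violet → 7 (second significant figure)
Red → ×10^2 multiplier
Red → ±2% tolerance
17 × 100 = 1700 Ω
Smallest = 1700 × (1 − 2/100) = 1666 Ω.

1666 Ω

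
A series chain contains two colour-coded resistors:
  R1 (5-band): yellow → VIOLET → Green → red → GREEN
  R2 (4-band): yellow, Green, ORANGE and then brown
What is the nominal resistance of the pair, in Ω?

R1: yellow, violet, green → 475; red ×10^2 → 47500 Ω.
R2: yellow, green → 45; orange ×10^3 → 45000 Ω.
Series: 47500 + 45000 = 92500 Ω.

92500 Ω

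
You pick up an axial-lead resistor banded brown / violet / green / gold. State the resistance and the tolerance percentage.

Brown → 1 (first significant figure)
Violet → 7 (second significant figure)
Green → ×10^5 multiplier
Gold → ±5% tolerance
17 × 100000 = 1700000 Ω

1700000 Ω ±5%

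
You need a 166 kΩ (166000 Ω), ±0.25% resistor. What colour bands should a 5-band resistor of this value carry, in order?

166000 Ω = 166 × 10^3.
1 → brown
6 → blue
6 → blue
Multiplier 10^3 → orange.
±0.25% tolerance → blue.

brown, blue, blue, orange, blue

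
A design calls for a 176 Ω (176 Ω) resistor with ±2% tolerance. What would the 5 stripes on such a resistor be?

176 Ω = 176 × 10^0.
1 → brown
7 → violet
6 → blue
Multiplier 10^0 → black.
±2% tolerance → red.

brown, violet, blue, black, red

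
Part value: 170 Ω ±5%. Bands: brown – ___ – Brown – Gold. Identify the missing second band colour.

170 Ω = 17 × 10^1.
The second band gives digit 7 of the significand, and 7 is violet.

violet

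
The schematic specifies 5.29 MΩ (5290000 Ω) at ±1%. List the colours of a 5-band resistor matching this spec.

5290000 Ω = 529 × 10^4.
5 → green
2 → red
9 → white
Multiplier 10^4 → yellow.
±1% tolerance → brown.

green, red, white, yellow, brown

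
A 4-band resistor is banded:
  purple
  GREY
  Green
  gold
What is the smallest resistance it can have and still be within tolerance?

Violet → 7 (first significant figure)
Grey → 8 (second significant figure)
Green → ×10^5 multiplier
Gold → ±5% tolerance
78 × 100000 = 7800000 Ω
Smallest = 7800000 × (1 − 5/100) = 7410000 Ω.

7410000 Ω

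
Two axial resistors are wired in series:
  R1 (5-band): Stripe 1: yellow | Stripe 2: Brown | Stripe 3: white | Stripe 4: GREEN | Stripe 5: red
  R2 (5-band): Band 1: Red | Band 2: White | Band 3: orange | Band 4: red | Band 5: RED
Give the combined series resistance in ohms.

41929300 Ω

R1: yellow, brown, white → 419; green ×10^5 → 41900000 Ω.
R2: red, white, orange → 293; red ×10^2 → 29300 Ω.
Series: 41900000 + 29300 = 41929300 Ω.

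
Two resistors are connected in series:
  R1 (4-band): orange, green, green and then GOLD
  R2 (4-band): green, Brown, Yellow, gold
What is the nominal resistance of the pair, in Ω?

4010000 Ω

R1: orange, green → 35; green ×10^5 → 3500000 Ω.
R2: green, brown → 51; yellow ×10^4 → 510000 Ω.
Series: 3500000 + 510000 = 4010000 Ω.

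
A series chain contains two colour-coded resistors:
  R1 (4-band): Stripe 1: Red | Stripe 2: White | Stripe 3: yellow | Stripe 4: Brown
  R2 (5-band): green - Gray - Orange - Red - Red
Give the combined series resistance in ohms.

348300 Ω

R1: red, white → 29; yellow ×10^4 → 290000 Ω.
R2: green, grey, orange → 583; red ×10^2 → 58300 Ω.
Series: 290000 + 58300 = 348300 Ω.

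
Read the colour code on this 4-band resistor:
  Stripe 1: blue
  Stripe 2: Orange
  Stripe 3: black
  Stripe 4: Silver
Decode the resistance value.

63 Ω

Blue → 6 (first significant figure)
Orange → 3 (second significant figure)
Black → ×1 multiplier
63 × 1 = 63 Ω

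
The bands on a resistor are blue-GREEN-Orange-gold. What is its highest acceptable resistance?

Blue → 6 (first significant figure)
Green → 5 (second significant figure)
Orange → ×10^3 multiplier
Gold → ±5% tolerance
65 × 1000 = 65000 Ω
Highest = 65000 × (1 + 5/100) = 68250 Ω.

68250 Ω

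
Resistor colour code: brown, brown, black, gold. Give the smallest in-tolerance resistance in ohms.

10.45 Ω

Brown → 1 (first significant figure)
Brown → 1 (second significant figure)
Black → ×1 multiplier
Gold → ±5% tolerance
11 × 1 = 11 Ω
Smallest = 11 × (1 − 5/100) = 10.45 Ω.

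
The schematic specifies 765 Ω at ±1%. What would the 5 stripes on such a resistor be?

765 Ω = 765 × 10^0.
7 → violet
6 → blue
5 → green
Multiplier 10^0 → black.
±1% tolerance → brown.

violet, blue, green, black, brown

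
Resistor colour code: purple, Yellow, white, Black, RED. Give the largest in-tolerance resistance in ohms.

763.98 Ω

Violet → 7 (first significant figure)
Yellow → 4 (second significant figure)
White → 9 (third significant figure)
Black → ×1 multiplier
Red → ±2% tolerance
749 × 1 = 749 Ω
Largest = 749 × (1 + 2/100) = 763.98 Ω.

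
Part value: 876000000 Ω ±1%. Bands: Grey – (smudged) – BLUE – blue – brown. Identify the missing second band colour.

violet

876000000 Ω = 876 × 10^6.
The second band gives digit 7 of the significand, and 7 is violet.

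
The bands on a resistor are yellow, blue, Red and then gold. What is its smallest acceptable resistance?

Yellow → 4 (first significant figure)
Blue → 6 (second significant figure)
Red → ×10^2 multiplier
Gold → ±5% tolerance
46 × 100 = 4600 Ω
Smallest = 4600 × (1 − 5/100) = 4370 Ω.

4370 Ω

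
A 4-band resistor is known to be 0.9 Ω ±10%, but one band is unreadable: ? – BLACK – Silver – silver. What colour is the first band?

0.9 Ω = 90 × 10^-2.
The first band gives digit 9 of the significand, and 9 is white.

white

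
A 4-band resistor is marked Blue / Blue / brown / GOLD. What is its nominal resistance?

Blue → 6 (first significant figure)
Blue → 6 (second significant figure)
Brown → ×10 multiplier
66 × 10 = 660 Ω

660 Ω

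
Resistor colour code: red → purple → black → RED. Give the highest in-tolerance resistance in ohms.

27.54 Ω

Red → 2 (first significant figure)
Violet → 7 (second significant figure)
Black → ×1 multiplier
Red → ±2% tolerance
27 × 1 = 27 Ω
Highest = 27 × (1 + 2/100) = 27.54 Ω.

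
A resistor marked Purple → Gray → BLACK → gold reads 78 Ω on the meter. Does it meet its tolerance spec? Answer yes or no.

yes

Violet → 7 (first significant figure)
Grey → 8 (second significant figure)
Black → ×1 multiplier
Gold → ±5% tolerance
78 × 1 = 78 Ω
Allowed range: 74.1 Ω to 81.9 Ω.
78 Ω lies inside that range.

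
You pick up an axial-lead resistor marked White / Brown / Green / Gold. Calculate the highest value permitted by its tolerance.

9555000 Ω

White → 9 (first significant figure)
Brown → 1 (second significant figure)
Green → ×10^5 multiplier
Gold → ±5% tolerance
91 × 100000 = 9100000 Ω
Highest = 9100000 × (1 + 5/100) = 9555000 Ω.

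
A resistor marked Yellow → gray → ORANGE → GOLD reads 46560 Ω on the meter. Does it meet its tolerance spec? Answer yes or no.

yes

Yellow → 4 (first significant figure)
Grey → 8 (second significant figure)
Orange → ×10^3 multiplier
Gold → ±5% tolerance
48 × 1000 = 48000 Ω
Allowed range: 45600 Ω to 50400 Ω.
46560 Ω lies inside that range.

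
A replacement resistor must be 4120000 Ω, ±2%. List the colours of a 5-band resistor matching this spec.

yellow, brown, red, yellow, red

4120000 Ω = 412 × 10^4.
4 → yellow
1 → brown
2 → red
Multiplier 10^4 → yellow.
±2% tolerance → red.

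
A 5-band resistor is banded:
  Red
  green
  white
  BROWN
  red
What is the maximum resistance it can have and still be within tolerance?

2641.8 Ω

Red → 2 (first significant figure)
Green → 5 (second significant figure)
White → 9 (third significant figure)
Brown → ×10 multiplier
Red → ±2% tolerance
259 × 10 = 2590 Ω
Maximum = 2590 × (1 + 2/100) = 2641.8 Ω.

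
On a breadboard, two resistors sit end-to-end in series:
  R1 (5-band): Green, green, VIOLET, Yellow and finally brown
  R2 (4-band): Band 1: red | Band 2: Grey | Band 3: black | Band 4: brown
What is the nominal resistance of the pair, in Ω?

R1: green, green, violet → 557; yellow ×10^4 → 5570000 Ω.
R2: red, grey → 28; black ×1 → 28 Ω.
Series: 5570000 + 28 = 5570028 Ω.

5570028 Ω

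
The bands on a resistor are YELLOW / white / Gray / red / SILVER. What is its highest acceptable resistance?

Yellow → 4 (first significant figure)
White → 9 (second significant figure)
Grey → 8 (third significant figure)
Red → ×10^2 multiplier
Silver → ±10% tolerance
498 × 100 = 49800 Ω
Highest = 49800 × (1 + 10/100) = 54780 Ω.

54780 Ω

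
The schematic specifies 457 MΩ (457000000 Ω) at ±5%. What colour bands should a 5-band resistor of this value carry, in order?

457000000 Ω = 457 × 10^6.
4 → yellow
5 → green
7 → violet
Multiplier 10^6 → blue.
±5% tolerance → gold.

yellow, green, violet, blue, gold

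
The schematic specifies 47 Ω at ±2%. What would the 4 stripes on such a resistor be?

47 Ω = 47 × 10^0.
4 → yellow
7 → violet
Multiplier 10^0 → black.
±2% tolerance → red.

yellow, violet, black, red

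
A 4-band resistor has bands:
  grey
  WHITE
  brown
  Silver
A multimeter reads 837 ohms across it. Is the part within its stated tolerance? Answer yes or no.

Grey → 8 (first significant figure)
White → 9 (second significant figure)
Brown → ×10 multiplier
Silver → ±10% tolerance
89 × 10 = 890 Ω
Allowed range: 801 Ω to 979 Ω.
837 ohms lies inside that range.

yes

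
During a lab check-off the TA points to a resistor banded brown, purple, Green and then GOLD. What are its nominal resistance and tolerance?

Brown → 1 (first significant figure)
Violet → 7 (second significant figure)
Green → ×10^5 multiplier
Gold → ±5% tolerance
17 × 100000 = 1700000 Ω

1700000 Ω ±5%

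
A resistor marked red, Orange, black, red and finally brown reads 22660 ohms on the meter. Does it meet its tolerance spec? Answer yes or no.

Red → 2 (first significant figure)
Orange → 3 (second significant figure)
Black → 0 (third significant figure)
Red → ×10^2 multiplier
Brown → ±1% tolerance
230 × 100 = 23000 Ω
Allowed range: 22770 Ω to 23230 Ω.
22660 ohms lies outside that range.

no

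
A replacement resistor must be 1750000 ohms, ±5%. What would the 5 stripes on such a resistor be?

1750000 Ω = 175 × 10^4.
1 → brown
7 → violet
5 → green
Multiplier 10^4 → yellow.
±5% tolerance → gold.

brown, violet, green, yellow, gold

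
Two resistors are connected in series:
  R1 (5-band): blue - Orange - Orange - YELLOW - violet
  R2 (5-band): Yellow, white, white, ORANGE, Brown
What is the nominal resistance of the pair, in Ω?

6829000 Ω

R1: blue, orange, orange → 633; yellow ×10^4 → 6330000 Ω.
R2: yellow, white, white → 499; orange ×10^3 → 499000 Ω.
Series: 6330000 + 499000 = 6829000 Ω.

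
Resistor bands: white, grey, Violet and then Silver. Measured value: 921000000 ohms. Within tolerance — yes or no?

yes

White → 9 (first significant figure)
Grey → 8 (second significant figure)
Violet → ×10^7 multiplier
Silver → ±10% tolerance
98 × 10000000 = 980000000 Ω
Allowed range: 882000000 Ω to 1078000000 Ω.
921000000 ohms lies inside that range.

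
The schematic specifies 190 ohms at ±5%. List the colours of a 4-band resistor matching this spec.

190 Ω = 19 × 10^1.
1 → brown
9 → white
Multiplier 10^1 → brown.
±5% tolerance → gold.

brown, white, brown, gold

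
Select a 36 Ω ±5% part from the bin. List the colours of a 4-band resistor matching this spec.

36 Ω = 36 × 10^0.
3 → orange
6 → blue
Multiplier 10^0 → black.
±5% tolerance → gold.

orange, blue, black, gold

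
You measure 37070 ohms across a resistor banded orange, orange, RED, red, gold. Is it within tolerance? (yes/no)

no

Orange → 3 (first significant figure)
Orange → 3 (second significant figure)
Red → 2 (third significant figure)
Red → ×10^2 multiplier
Gold → ±5% tolerance
332 × 100 = 33200 Ω
Allowed range: 31540 Ω to 34860 Ω.
37070 ohms lies outside that range.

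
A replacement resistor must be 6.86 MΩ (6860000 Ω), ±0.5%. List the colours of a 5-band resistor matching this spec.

blue, grey, blue, yellow, green

6860000 Ω = 686 × 10^4.
6 → blue
8 → grey
6 → blue
Multiplier 10^4 → yellow.
±0.5% tolerance → green.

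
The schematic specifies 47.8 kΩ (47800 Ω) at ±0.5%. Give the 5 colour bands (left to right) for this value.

yellow, violet, grey, red, green

47800 Ω = 478 × 10^2.
4 → yellow
7 → violet
8 → grey
Multiplier 10^2 → red.
±0.5% tolerance → green.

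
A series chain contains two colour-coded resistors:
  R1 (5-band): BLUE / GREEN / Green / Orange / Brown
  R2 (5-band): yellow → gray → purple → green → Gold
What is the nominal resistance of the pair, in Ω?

49355000 Ω

R1: blue, green, green → 655; orange ×10^3 → 655000 Ω.
R2: yellow, grey, violet → 487; green ×10^5 → 48700000 Ω.
Series: 655000 + 48700000 = 49355000 Ω.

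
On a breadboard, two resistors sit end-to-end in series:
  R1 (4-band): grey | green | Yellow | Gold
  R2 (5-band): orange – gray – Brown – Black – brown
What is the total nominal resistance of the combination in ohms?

R1: grey, green → 85; yellow ×10^4 → 850000 Ω.
R2: orange, grey, brown → 381; black ×1 → 381 Ω.
Series: 850000 + 381 = 850381 Ω.

850381 Ω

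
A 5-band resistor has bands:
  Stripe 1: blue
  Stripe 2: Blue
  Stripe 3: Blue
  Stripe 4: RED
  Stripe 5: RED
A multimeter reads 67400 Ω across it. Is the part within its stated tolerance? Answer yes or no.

Blue → 6 (first significant figure)
Blue → 6 (second significant figure)
Blue → 6 (third significant figure)
Red → ×10^2 multiplier
Red → ±2% tolerance
666 × 100 = 66600 Ω
Allowed range: 65268 Ω to 67932 Ω.
67400 Ω lies inside that range.

yes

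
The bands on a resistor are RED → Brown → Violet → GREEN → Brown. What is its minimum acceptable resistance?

Red → 2 (first significant figure)
Brown → 1 (second significant figure)
Violet → 7 (third significant figure)
Green → ×10^5 multiplier
Brown → ±1% tolerance
217 × 100000 = 21700000 Ω
Minimum = 21700000 × (1 − 1/100) = 21483000 Ω.

21483000 Ω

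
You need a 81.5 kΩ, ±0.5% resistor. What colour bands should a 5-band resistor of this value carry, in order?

81500 Ω = 815 × 10^2.
8 → grey
1 → brown
5 → green
Multiplier 10^2 → red.
±0.5% tolerance → green.

grey, brown, green, red, green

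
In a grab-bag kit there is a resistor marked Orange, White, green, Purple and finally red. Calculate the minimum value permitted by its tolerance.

Orange → 3 (first significant figure)
White → 9 (second significant figure)
Green → 5 (third significant figure)
Violet → ×10^7 multiplier
Red → ±2% tolerance
395 × 10000000 = 3950000000 Ω
Minimum = 3950000000 × (1 − 2/100) = 3871000000 Ω.

3871000000 Ω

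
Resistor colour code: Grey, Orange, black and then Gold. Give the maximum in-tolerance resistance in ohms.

Grey → 8 (first significant figure)
Orange → 3 (second significant figure)
Black → ×1 multiplier
Gold → ±5% tolerance
83 × 1 = 83 Ω
Maximum = 83 × (1 + 5/100) = 87.15 Ω.

87.15 Ω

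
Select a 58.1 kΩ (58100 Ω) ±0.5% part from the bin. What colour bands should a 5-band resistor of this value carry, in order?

green, grey, brown, red, green

58100 Ω = 581 × 10^2.
5 → green
8 → grey
1 → brown
Multiplier 10^2 → red.
±0.5% tolerance → green.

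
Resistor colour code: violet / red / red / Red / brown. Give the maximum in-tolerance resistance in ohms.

72922 Ω

Violet → 7 (first significant figure)
Red → 2 (second significant figure)
Red → 2 (third significant figure)
Red → ×10^2 multiplier
Brown → ±1% tolerance
722 × 100 = 72200 Ω
Maximum = 72200 × (1 + 1/100) = 72922 Ω.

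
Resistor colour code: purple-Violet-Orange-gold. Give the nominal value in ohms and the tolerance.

77000 Ω ±5%

Violet → 7 (first significant figure)
Violet → 7 (second significant figure)
Orange → ×10^3 multiplier
Gold → ±5% tolerance
77 × 1000 = 77000 Ω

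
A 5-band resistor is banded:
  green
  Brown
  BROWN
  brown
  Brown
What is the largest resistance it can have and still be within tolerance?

Green → 5 (first significant figure)
Brown → 1 (second significant figure)
Brown → 1 (third significant figure)
Brown → ×10 multiplier
Brown → ±1% tolerance
511 × 10 = 5110 Ω
Largest = 5110 × (1 + 1/100) = 5161.1 Ω.

5161.1 Ω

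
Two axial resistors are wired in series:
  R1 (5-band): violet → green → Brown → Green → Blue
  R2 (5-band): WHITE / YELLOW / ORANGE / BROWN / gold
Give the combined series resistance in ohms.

R1: violet, green, brown → 751; green ×10^5 → 75100000 Ω.
R2: white, yellow, orange → 943; brown ×10 → 9430 Ω.
Series: 75100000 + 9430 = 75109430 Ω.

75109430 Ω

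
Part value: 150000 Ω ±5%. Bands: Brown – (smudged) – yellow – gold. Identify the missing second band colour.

green

150000 Ω = 15 × 10^4.
The second band gives digit 5 of the significand, and 5 is green.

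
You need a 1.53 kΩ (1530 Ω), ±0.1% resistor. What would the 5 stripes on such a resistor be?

brown, green, orange, brown, violet

1530 Ω = 153 × 10^1.
1 → brown
5 → green
3 → orange
Multiplier 10^1 → brown.
±0.1% tolerance → violet.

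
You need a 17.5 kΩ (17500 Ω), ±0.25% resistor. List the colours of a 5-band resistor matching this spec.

17500 Ω = 175 × 10^2.
1 → brown
7 → violet
5 → green
Multiplier 10^2 → red.
±0.25% tolerance → blue.

brown, violet, green, red, blue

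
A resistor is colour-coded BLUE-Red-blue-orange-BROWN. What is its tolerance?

±1%

The last band, brown, is the tolerance band.
Brown corresponds to ±1%.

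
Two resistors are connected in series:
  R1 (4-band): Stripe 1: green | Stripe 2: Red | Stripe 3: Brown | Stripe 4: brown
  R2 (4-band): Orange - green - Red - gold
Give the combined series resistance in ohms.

4020 Ω

R1: green, red → 52; brown ×10 → 520 Ω.
R2: orange, green → 35; red ×10^2 → 3500 Ω.
Series: 520 + 3500 = 4020 Ω.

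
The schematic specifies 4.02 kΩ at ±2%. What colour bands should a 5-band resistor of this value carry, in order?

4020 Ω = 402 × 10^1.
4 → yellow
0 → black
2 → red
Multiplier 10^1 → brown.
±2% tolerance → red.

yellow, black, red, brown, red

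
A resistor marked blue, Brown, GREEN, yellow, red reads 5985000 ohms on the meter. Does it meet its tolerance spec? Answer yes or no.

no

Blue → 6 (first significant figure)
Brown → 1 (second significant figure)
Green → 5 (third significant figure)
Yellow → ×10^4 multiplier
Red → ±2% tolerance
615 × 10000 = 6150000 Ω
Allowed range: 6027000 Ω to 6273000 Ω.
5985000 ohms lies outside that range.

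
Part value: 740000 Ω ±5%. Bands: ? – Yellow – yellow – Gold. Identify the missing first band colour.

740000 Ω = 74 × 10^4.
The first band gives digit 7 of the significand, and 7 is violet.

violet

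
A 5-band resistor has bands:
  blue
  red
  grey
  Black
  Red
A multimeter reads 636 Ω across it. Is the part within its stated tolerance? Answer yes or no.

yes

Blue → 6 (first significant figure)
Red → 2 (second significant figure)
Grey → 8 (third significant figure)
Black → ×1 multiplier
Red → ±2% tolerance
628 × 1 = 628 Ω
Allowed range: 615.44 Ω to 640.56 Ω.
636 Ω lies inside that range.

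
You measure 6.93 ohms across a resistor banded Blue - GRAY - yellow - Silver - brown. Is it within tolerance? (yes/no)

Blue → 6 (first significant figure)
Grey → 8 (second significant figure)
Yellow → 4 (third significant figure)
Silver → ×0.01 multiplier
Brown → ±1% tolerance
684 × 0.01 = 6.84 Ω
Allowed range: 6.7716 Ω to 6.9084 Ω.
6.93 ohms lies outside that range.

no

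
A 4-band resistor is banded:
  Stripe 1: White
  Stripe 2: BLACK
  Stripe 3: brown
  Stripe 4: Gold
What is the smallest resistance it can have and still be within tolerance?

White → 9 (first significant figure)
Black → 0 (second significant figure)
Brown → ×10 multiplier
Gold → ±5% tolerance
90 × 10 = 900 Ω
Smallest = 900 × (1 − 5/100) = 855 Ω.

855 Ω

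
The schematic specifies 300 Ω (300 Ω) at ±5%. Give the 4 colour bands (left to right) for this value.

orange, black, brown, gold

300 Ω = 30 × 10^1.
3 → orange
0 → black
Multiplier 10^1 → brown.
±5% tolerance → gold.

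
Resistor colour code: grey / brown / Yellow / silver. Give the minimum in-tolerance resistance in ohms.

729000 Ω

Grey → 8 (first significant figure)
Brown → 1 (second significant figure)
Yellow → ×10^4 multiplier
Silver → ±10% tolerance
81 × 10000 = 810000 Ω
Minimum = 810000 × (1 − 10/100) = 729000 Ω.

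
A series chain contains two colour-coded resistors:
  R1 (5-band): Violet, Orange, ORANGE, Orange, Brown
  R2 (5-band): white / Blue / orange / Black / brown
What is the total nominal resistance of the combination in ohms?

R1: violet, orange, orange → 733; orange ×10^3 → 733000 Ω.
R2: white, blue, orange → 963; black ×1 → 963 Ω.
Series: 733000 + 963 = 733963 Ω.

733963 Ω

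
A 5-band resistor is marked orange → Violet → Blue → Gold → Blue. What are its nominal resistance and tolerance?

Orange → 3 (first significant figure)
Violet → 7 (second significant figure)
Blue → 6 (third significant figure)
Gold → ×0.1 multiplier
Blue → ±0.25% tolerance
376 × 0.1 = 37.6 Ω

37.6 Ω ±0.25%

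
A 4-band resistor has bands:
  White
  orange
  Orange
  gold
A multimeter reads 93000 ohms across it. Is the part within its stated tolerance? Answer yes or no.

White → 9 (first significant figure)
Orange → 3 (second significant figure)
Orange → ×10^3 multiplier
Gold → ±5% tolerance
93 × 1000 = 93000 Ω
Allowed range: 88350 Ω to 97650 Ω.
93000 ohms lies inside that range.

yes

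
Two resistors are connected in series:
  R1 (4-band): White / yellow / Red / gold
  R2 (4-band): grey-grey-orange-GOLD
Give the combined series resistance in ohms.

97400 Ω

R1: white, yellow → 94; red ×10^2 → 9400 Ω.
R2: grey, grey → 88; orange ×10^3 → 88000 Ω.
Series: 9400 + 88000 = 97400 Ω.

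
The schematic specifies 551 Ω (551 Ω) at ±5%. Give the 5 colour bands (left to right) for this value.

551 Ω = 551 × 10^0.
5 → green
5 → green
1 → brown
Multiplier 10^0 → black.
±5% tolerance → gold.

green, green, brown, black, gold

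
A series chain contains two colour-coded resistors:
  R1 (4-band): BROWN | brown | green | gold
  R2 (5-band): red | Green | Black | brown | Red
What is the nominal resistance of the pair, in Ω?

R1: brown, brown → 11; green ×10^5 → 1100000 Ω.
R2: red, green, black → 250; brown ×10 → 2500 Ω.
Series: 1100000 + 2500 = 1102500 Ω.

1102500 Ω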